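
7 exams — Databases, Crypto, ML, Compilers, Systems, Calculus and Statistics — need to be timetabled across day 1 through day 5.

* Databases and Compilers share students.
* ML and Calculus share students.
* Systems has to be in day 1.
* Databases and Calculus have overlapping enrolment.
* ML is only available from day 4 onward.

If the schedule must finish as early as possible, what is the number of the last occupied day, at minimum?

ML can't be placed before day 4, so the schedule must run through at least day 4.
4 works (last occupied day: day 4): for example Systems in day 1; Databases in day 1; Calculus in day 2; ML in day 4; Compilers in day 2; Crypto in day 1; Statistics in day 1.

4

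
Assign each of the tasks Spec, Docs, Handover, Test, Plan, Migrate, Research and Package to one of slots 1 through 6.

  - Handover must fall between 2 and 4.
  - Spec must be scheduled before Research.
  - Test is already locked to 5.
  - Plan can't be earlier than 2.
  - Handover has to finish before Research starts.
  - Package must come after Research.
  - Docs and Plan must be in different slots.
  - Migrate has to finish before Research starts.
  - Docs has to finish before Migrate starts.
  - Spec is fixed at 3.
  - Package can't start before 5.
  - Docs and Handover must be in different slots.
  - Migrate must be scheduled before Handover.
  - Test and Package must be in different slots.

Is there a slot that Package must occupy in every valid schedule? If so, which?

6

Package's window is 5–6.
Test is fixed at 5, and Package can't share a slot with Test.
So Package must be 6.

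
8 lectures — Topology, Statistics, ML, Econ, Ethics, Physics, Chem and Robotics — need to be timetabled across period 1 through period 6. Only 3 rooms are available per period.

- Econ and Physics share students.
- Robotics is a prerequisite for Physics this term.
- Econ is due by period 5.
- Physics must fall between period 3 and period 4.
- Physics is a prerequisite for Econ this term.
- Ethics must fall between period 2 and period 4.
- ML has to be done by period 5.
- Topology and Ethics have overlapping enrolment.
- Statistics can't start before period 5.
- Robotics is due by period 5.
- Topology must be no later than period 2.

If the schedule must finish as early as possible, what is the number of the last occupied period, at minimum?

5

The precedence chain requires at least 3 distinct periods.
With at most 3 per period and 8 lectures, at least 3 periods are needed.
Statistics can't be placed before period 5, so the schedule must run through at least period 5.
5 works (last occupied period: period 5): for example Statistics=period 5, Econ=period 4, Ethics=period 2, Topology=period 1, ML=period 1, Robotics=period 1, Chem=period 2, Physics=period 3.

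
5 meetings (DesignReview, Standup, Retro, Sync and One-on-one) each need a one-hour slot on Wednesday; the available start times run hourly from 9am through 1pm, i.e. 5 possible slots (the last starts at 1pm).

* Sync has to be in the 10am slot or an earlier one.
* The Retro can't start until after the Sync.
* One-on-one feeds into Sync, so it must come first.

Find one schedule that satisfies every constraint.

Retro in 11am; Sync in 10am; One-on-one in 9am; Standup in 9am; DesignReview in 9am

Checking: Sync(10am) before Retro(11am); One-on-one(9am) before Sync(10am); Sync=10am in [9am,10am].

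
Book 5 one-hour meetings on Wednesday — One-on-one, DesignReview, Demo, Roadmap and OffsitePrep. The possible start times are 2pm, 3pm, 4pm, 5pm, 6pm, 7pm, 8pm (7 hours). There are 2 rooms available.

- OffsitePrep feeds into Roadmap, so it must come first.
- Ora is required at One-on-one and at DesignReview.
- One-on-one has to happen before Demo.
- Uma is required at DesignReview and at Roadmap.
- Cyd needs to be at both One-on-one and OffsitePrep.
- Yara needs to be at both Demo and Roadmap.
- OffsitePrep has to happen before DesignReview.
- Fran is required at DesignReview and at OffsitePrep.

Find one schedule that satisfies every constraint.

Demo=4pm, OffsitePrep=2pm, Roadmap=3pm, One-on-one=3pm, DesignReview=4pm

Checking: OffsitePrep(2pm) before Roadmap(3pm); One-on-one(3pm) before Demo(4pm); OffsitePrep(2pm) before DesignReview(4pm); DesignReview(4pm) != Roadmap(3pm); DesignReview(4pm) != OffsitePrep(2pm); One-on-one(3pm) != DesignReview(4pm); Demo(4pm) != Roadmap(3pm); One-on-one(3pm) != OffsitePrep(2pm); max 2 per hour (cap 2).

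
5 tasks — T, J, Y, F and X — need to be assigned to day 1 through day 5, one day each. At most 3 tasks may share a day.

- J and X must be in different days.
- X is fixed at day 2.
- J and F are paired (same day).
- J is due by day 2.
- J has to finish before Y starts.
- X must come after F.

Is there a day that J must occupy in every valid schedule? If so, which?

J's window is day 1–day 2.
X is fixed at day 2, and J can't share a day with X.
So J must be day 1.

day 1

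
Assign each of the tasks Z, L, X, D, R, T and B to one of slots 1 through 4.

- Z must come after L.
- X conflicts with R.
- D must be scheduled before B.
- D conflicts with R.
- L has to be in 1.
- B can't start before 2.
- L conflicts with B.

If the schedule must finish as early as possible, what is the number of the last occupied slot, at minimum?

slot 2

The precedence chain requires at least 2 distinct slots.
2 works (last occupied slot: 2): for example X=1, T=1, D=1, L=1, R=2, Z=2, B=2.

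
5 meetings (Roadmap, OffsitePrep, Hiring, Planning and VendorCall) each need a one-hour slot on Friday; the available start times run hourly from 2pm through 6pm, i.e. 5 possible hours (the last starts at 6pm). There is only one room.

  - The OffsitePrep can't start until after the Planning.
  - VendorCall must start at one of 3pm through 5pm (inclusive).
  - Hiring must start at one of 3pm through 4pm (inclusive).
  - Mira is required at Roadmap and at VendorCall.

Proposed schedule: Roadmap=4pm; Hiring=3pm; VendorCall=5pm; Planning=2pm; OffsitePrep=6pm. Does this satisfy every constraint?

Valid

Mira is required at Roadmap and at VendorCall — holds.
The OffsitePrep can't start until after the Planning — holds.
There is only one room — holds.
Hiring must start at one of 3pm through 4pm (inclusive) — holds.
VendorCall must start at one of 3pm through 5pm (inclusive) — holds.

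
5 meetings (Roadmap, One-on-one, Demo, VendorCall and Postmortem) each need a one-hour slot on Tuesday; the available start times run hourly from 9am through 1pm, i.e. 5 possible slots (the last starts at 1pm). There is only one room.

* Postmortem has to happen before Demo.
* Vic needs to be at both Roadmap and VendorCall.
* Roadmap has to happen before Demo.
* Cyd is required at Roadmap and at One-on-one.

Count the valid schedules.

40

Splitting on Roadmap: it can be 9am (12), 10am (12), 11am (10), 12pm (6). Listing each branch's schedules as (One-on-one, Demo, VendorCall, Postmortem):
Roadmap=9am: (10am,12pm,1pm,11am) (10am,1pm,11am,12pm) (10am,1pm,12pm,11am) (11am,12pm,1pm,10am) (11am,1pm,10am,12pm) (11am,1pm,12pm,10am) (12pm,11am,1pm,10am) (12pm,1pm,10am,11am) (12pm,1pm,11am,10am) (1pm,11am,12pm,10am) (1pm,12pm,10am,11am) (1pm,12pm,11am,10am) — 12.
Roadmap=10am: (9am,12pm,1pm,11am) (9am,1pm,11am,12pm) (9am,1pm,12pm,11am) (11am,12pm,1pm,9am) (11am,1pm,9am,12pm) (11am,1pm,12pm,9am) (12pm,11am,1pm,9am) (12pm,1pm,9am,11am) (12pm,1pm,11am,9am) (1pm,11am,12pm,9am) (1pm,12pm,9am,11am) (1pm,12pm,11am,9am) — 12.
Roadmap=11am: (9am,12pm,1pm,10am) (9am,1pm,10am,12pm) (9am,1pm,12pm,10am) (10am,12pm,1pm,9am) (10am,1pm,9am,12pm) (10am,1pm,12pm,9am) (12pm,1pm,9am,10am) (12pm,1pm,10am,9am) (1pm,12pm,9am,10am) (1pm,12pm,10am,9am) — 10.
Roadmap=12pm: (9am,1pm,10am,11am) (9am,1pm,11am,10am) (10am,1pm,9am,11am) (10am,1pm,11am,9am) (11am,1pm,9am,10am) (11am,1pm,10am,9am) — 6.
Summing: 12 + 12 + 10 + 6 = 40.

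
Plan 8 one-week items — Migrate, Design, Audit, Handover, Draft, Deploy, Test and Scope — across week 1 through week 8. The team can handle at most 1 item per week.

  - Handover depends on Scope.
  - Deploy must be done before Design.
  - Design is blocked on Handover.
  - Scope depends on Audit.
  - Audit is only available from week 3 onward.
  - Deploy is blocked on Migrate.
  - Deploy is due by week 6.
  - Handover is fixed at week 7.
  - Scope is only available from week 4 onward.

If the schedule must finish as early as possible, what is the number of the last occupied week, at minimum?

8

The precedence chain requires at least 4 distinct weeks.
With at most 1 per week and 8 tasks, at least 8 weeks are needed.
Propagating the time windows through the other constraints, Design can't land before week 8, so the schedule must run through at least week 8.
8 works (last occupied week: week 8): for example Scope in week 4; Audit in week 3; Design in week 8; Test in week 6; Draft in week 5; Migrate in week 1; Deploy in week 2; Handover in week 7.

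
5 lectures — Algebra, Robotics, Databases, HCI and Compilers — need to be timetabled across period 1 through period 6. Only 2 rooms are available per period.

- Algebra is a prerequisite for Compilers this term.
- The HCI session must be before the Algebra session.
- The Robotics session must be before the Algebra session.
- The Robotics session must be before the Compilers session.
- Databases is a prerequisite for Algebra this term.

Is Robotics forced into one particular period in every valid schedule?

No

Robotics can be period 1 (e.g. HCI -> period 2, Robotics -> period 1, Algebra -> period 3, Databases -> period 1, Compilers -> period 4) or period 2 (e.g. Databases=period 1; HCI=period 1; Algebra=period 3; Compilers=period 4; Robotics=period 2).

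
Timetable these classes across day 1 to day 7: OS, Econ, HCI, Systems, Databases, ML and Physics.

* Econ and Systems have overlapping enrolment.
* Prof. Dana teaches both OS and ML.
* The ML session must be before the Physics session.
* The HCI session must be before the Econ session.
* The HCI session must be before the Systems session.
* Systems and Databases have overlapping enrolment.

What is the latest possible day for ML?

Downstream work caps ML at day 6.
ML at day 6 is achievable: ML -> day 6; OS -> day 1; HCI -> day 1; Econ -> day 2; Systems -> day 3; Databases -> day 1; Physics -> day 7.

day 6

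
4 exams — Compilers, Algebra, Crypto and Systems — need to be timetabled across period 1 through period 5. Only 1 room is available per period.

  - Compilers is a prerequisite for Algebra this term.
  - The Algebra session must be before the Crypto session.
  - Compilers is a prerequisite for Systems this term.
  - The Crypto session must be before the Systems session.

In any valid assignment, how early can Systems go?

Precedence pushes Systems to at least period 4.
Systems at period 4 is achievable: Crypto in period 3, Algebra in period 2, Compilers in period 1, Systems in period 4.

period 4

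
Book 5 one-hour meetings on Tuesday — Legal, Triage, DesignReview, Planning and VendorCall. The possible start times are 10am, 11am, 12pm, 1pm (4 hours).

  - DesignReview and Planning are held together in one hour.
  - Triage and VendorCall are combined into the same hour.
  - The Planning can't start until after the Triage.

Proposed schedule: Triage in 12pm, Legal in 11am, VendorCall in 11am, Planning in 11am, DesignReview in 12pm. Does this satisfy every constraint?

DesignReview and Planning are held together in one hour — violated.
Triage and VendorCall are combined into the same hour — violated.
The Planning can't start until after the Triage — violated.

No. The Planning can't start until after the Triage is not satisfied.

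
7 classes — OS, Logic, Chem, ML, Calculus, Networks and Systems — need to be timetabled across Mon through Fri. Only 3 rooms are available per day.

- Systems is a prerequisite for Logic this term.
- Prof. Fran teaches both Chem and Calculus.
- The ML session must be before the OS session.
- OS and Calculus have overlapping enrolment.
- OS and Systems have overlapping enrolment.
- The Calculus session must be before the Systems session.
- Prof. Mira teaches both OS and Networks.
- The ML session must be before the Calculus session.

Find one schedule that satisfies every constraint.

Networks=Mon, Logic=Thu, Systems=Wed, ML=Mon, Chem=Mon, Calculus=Tue, OS=Thu

Checking: ML(Mon) before Calculus(Tue); Calculus(Tue) before Systems(Wed); ML(Mon) before OS(Thu); Systems(Wed) before Logic(Thu); Chem(Mon) != Calculus(Tue); OS(Thu) != Calculus(Tue); OS(Thu) != Networks(Mon); OS(Thu) != Systems(Wed); max 3 per day (cap 3).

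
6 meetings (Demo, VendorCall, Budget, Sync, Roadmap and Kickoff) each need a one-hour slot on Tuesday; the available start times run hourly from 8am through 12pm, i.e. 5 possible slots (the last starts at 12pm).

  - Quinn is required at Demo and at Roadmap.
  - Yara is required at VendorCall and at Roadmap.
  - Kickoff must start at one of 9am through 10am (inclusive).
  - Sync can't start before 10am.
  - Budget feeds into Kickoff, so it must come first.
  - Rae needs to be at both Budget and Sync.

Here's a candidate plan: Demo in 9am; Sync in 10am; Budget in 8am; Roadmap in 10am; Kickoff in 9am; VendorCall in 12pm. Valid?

Yara is required at VendorCall and at Roadmap — holds.
Budget feeds into Kickoff, so it must come first — holds.
Rae needs to be at both Budget and Sync — holds.
Kickoff must start at one of 9am through 10am (inclusive) — holds.
Sync can't start before 10am — holds.
Quinn is required at Demo and at Roadmap — holds.

Valid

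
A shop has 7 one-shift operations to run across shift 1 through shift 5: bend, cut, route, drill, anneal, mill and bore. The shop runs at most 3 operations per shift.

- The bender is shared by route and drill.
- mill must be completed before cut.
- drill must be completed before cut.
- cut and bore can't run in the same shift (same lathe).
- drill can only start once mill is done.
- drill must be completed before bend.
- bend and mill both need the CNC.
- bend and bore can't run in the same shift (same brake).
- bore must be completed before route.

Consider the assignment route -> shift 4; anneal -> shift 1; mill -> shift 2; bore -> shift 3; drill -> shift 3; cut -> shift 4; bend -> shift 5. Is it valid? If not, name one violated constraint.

The shop runs at most 3 operations per shift — holds.
cut and bore can't run in the same shift (same lathe) — holds.
mill must be completed before cut — holds.
drill can only start once mill is done — holds.
drill must be completed before bend — holds.
bend and mill both need the CNC — holds.
bend and bore can't run in the same shift (same brake) — holds.
The bender is shared by route and drill — holds.
drill must be completed before cut — holds.
bore must be completed before route — holds.

Yes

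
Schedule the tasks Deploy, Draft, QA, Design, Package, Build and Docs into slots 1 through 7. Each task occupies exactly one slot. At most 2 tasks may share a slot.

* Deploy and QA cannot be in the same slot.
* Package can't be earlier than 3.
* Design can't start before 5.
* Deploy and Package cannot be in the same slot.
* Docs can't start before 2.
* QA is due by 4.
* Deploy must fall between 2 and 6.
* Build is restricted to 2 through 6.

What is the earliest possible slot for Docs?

Docs is available from 2.
Docs at 2 is achievable: Docs in 2, QA in 1, Design in 5, Draft in 1, Build in 3, Deploy in 2, Package in 3.

2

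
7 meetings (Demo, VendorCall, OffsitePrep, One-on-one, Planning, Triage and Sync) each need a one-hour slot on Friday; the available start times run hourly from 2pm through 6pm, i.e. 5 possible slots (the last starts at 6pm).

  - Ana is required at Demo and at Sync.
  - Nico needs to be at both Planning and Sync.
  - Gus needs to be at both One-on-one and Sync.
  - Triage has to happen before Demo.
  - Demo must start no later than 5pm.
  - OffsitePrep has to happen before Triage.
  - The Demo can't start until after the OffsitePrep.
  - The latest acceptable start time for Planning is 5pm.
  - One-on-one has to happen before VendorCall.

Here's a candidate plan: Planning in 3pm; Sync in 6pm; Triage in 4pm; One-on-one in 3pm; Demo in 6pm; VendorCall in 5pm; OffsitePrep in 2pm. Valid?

One-on-one has to happen before VendorCall — holds.
Nico needs to be at both Planning and Sync — holds.
Ana is required at Demo and at Sync — violated.
The Demo can't start until after the OffsitePrep — holds.
The latest acceptable start time for Planning is 5pm — holds.
Gus needs to be at both One-on-one and Sync — holds.
Demo must start no later than 5pm — violated.
Triage has to happen before Demo — holds.
OffsitePrep has to happen before Triage — holds.

No — it violates: Demo must start no later than 5pm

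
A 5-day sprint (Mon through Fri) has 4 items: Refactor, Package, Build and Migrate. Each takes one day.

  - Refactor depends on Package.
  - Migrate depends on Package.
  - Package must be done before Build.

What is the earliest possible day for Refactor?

Precedence pushes Refactor to at least Tue.
Refactor at Tue is achievable: Refactor in Tue, Migrate in Tue, Package in Mon, Build in Tue.

Tue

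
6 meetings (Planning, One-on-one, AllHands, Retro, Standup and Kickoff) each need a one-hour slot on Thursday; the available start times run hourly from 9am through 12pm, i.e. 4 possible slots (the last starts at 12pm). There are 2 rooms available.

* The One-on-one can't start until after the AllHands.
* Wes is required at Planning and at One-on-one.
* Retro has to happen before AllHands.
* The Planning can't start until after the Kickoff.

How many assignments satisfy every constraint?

Splitting on Planning: it can be 10am (10), 11am (16), 12pm (9). Listing each branch's schedules as (One-on-one, AllHands, Retro, Standup, Kickoff):
Planning=10am: (11am,10am,9am,11am,9am) (11am,10am,9am,12pm,9am) (12pm,10am,9am,11am,9am) (12pm,10am,9am,12pm,9am) (12pm,11am,9am,10am,9am) (12pm,11am,9am,11am,9am) (12pm,11am,9am,12pm,9am) (12pm,11am,10am,9am,9am) (12pm,11am,10am,11am,9am) (12pm,11am,10am,12pm,9am) — 10.
Planning=11am: (12pm,10am,9am,9am,10am) (12pm,10am,9am,10am,9am) (12pm,10am,9am,11am,9am) (12pm,10am,9am,11am,10am) (12pm,10am,9am,12pm,9am) (12pm,10am,9am,12pm,10am) (12pm,11am,9am,9am,10am) (12pm,11am,9am,10am,9am) (12pm,11am,9am,10am,10am) (12pm,11am,9am,12pm,9am) (12pm,11am,9am,12pm,10am) (12pm,11am,10am,9am,9am) (12pm,11am,10am,9am,10am) (12pm,11am,10am,10am,9am) (12pm,11am,10am,12pm,9am) (12pm,11am,10am,12pm,10am) — 16.
Planning=12pm: (11am,10am,9am,9am,10am) (11am,10am,9am,9am,11am) (11am,10am,9am,10am,9am) (11am,10am,9am,10am,11am) (11am,10am,9am,11am,9am) (11am,10am,9am,11am,10am) (11am,10am,9am,12pm,9am) (11am,10am,9am,12pm,10am) (11am,10am,9am,12pm,11am) — 9.
Summing: 10 + 16 + 9 = 35.

35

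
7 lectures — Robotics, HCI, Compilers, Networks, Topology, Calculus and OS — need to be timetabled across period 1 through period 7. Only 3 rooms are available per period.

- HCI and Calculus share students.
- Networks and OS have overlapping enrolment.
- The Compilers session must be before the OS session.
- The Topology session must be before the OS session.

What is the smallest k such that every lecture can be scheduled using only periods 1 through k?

The precedence chain requires at least 2 distinct periods.
With at most 3 per period and 7 lectures, at least 3 periods are needed.
3 works (last occupied period: period 3): for example OS=period 2; Calculus=period 3; Networks=period 3; HCI=period 2; Robotics=period 1; Topology=period 1; Compilers=period 1.

3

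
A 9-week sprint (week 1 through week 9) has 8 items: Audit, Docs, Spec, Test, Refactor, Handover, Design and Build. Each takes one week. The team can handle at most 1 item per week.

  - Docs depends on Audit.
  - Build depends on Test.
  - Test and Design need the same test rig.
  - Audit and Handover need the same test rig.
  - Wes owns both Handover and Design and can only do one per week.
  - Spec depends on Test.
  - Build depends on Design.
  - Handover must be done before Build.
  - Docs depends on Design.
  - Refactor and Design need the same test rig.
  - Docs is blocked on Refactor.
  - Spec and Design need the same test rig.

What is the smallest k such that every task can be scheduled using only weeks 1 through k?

8 weeks

The precedence chain requires at least 2 distinct weeks.
With at most 1 per week and 8 tasks, at least 8 weeks are needed.
8 works (last occupied week: week 8): for example Audit=week 2, Docs=week 4, Refactor=week 3, Design=week 1, Build=week 7, Handover=week 6, Spec=week 8, Test=week 5.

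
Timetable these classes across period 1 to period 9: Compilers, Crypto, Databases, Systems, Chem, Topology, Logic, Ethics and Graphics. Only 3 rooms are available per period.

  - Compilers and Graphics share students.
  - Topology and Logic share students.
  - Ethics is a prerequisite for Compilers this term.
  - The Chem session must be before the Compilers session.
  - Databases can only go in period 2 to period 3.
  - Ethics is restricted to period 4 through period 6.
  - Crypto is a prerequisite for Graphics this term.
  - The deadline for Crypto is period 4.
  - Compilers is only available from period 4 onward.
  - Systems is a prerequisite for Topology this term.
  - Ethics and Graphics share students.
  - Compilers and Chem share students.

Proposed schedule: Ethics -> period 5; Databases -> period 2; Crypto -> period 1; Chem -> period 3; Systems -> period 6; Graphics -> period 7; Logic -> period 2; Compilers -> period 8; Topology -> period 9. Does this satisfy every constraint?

Ethics is restricted to period 4 through period 6 — holds.
Compilers and Chem share students — holds.
The Chem session must be before the Compilers session — holds.
Databases can only go in period 2 to period 3 — holds.
Only 3 rooms are available per period — holds.
Ethics is a prerequisite for Compilers this term — holds.
Systems is a prerequisite for Topology this term — holds.
Compilers is only available from period 4 onward — holds.
Crypto is a prerequisite for Graphics this term — holds.
Topology and Logic share students — holds.
Ethics and Graphics share students — holds.
The deadline for Crypto is period 4 — holds.
Compilers and Graphics share students — holds.

Yes, all constraints hold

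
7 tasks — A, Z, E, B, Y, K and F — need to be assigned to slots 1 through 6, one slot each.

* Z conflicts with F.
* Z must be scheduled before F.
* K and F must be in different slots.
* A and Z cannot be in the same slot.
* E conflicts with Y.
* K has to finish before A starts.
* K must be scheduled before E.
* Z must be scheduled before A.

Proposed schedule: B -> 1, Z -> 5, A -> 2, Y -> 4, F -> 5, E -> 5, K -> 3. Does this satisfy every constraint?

K has to finish before A starts — violated.
E conflicts with Y — holds.
K and F must be in different slots — holds.
Z conflicts with F — violated.
K must be scheduled before E — holds.
Z must be scheduled before F — violated.
A and Z cannot be in the same slot — holds.
Z must be scheduled before A — violated.

No. Z must be scheduled before A is not satisfied.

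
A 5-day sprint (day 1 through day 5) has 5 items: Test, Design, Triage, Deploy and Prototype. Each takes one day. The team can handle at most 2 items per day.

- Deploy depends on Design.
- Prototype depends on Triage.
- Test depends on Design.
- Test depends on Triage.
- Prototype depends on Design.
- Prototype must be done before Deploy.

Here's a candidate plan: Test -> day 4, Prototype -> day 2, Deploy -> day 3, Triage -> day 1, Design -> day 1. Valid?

The team can handle at most 2 items per day — holds.
Prototype must be done before Deploy — holds.
Prototype depends on Triage — holds.
Test depends on Triage — holds.
Test depends on Design — holds.
Deploy depends on Design — holds.
Prototype depends on Design — holds.

Yes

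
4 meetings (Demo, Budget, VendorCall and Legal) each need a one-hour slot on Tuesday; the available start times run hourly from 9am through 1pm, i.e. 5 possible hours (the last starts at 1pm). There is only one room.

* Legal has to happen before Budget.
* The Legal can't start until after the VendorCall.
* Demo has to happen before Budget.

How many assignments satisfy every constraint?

Splitting on Demo: it can be 9am (4), 10am (4), 11am (4), 12pm (3). Listing each branch's schedules as (Budget, VendorCall, Legal):
Demo=9am: (12pm,10am,11am) (1pm,10am,11am) (1pm,10am,12pm) (1pm,11am,12pm) — 4.
Demo=10am: (12pm,9am,11am) (1pm,9am,11am) (1pm,9am,12pm) (1pm,11am,12pm) — 4.
Demo=11am: (12pm,9am,10am) (1pm,9am,10am) (1pm,9am,12pm) (1pm,10am,12pm) — 4.
Demo=12pm: (1pm,9am,10am) (1pm,9am,11am) (1pm,10am,11am) — 3.
Summing: 4 + 4 + 4 + 3 = 15.

15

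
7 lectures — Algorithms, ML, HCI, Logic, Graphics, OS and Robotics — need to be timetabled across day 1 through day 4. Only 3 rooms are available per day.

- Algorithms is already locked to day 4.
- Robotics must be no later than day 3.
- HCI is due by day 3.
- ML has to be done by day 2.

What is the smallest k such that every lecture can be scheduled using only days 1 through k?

With at most 3 per day and 7 lectures, at least 3 days are needed.
Algorithms can't be placed before day 4, so the schedule must run through at least day 4.
4 works (last occupied day: day 4): for example Robotics=day 1; ML=day 1; Graphics=day 2; Algorithms=day 4; OS=day 2; Logic=day 2; HCI=day 1.

4 days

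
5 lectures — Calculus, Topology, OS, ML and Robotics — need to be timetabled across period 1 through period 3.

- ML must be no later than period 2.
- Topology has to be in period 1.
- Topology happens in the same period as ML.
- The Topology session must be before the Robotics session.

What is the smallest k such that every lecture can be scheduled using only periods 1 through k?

2

The precedence chain requires at least 2 distinct periods.
2 works (last occupied period: period 2): for example Topology in period 1; Calculus in period 1; OS in period 1; Robotics in period 2; ML in period 1.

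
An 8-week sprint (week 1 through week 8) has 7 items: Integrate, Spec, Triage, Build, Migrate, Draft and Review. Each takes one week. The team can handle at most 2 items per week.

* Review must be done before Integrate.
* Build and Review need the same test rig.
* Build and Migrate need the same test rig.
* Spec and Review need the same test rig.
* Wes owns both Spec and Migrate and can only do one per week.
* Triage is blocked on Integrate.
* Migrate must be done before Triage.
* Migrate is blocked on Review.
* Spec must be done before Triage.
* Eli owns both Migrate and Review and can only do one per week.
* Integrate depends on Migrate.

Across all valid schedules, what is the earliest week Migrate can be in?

Precedence pushes Migrate to at least week 2; downstream work caps Migrate at week 6.
Migrate at week 2 is achievable: Integrate -> week 3, Draft -> week 1, Build -> week 4, Spec -> week 3, Migrate -> week 2, Triage -> week 4, Review -> week 1.

week 2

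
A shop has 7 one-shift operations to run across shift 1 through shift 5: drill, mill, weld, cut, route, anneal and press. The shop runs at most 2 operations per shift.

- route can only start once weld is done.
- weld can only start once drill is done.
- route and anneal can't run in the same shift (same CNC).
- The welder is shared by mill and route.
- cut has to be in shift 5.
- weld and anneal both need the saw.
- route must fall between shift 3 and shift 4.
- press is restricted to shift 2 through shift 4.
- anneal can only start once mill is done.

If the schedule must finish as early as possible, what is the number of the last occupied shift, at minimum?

shift 5

The precedence chain requires at least 3 distinct shifts.
With at most 2 per shift and 7 operations, at least 4 shifts are needed.
cut can't be placed before shift 5, so the schedule must run through at least shift 5.
5 works (last occupied shift: shift 5): for example mill -> shift 1; weld -> shift 2; anneal -> shift 4; press -> shift 2; cut -> shift 5; route -> shift 3; drill -> shift 1.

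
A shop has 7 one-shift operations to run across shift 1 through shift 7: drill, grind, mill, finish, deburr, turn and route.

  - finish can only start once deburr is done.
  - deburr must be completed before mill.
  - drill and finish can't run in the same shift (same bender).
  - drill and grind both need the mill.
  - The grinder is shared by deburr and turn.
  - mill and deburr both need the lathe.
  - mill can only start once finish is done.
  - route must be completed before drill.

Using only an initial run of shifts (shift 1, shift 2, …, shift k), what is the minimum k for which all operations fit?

The precedence chain requires at least 3 distinct shifts.
3 works (last occupied shift: shift 3): for example mill in shift 3; deburr in shift 1; drill in shift 3; turn in shift 2; route in shift 1; finish in shift 2; grind in shift 1.

3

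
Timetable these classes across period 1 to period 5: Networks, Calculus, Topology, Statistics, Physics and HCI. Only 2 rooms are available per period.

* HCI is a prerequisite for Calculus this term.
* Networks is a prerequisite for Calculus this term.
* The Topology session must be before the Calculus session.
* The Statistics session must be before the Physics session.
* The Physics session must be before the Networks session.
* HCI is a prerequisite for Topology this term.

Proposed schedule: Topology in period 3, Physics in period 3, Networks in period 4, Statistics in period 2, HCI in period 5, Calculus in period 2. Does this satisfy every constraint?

HCI is a prerequisite for Calculus this term — violated.
The Topology session must be before the Calculus session — violated.
HCI is a prerequisite for Topology this term — violated.
The Statistics session must be before the Physics session — holds.
Only 2 rooms are available per period — holds.
The Physics session must be before the Networks session — holds.
Networks is a prerequisite for Calculus this term — violated.

No. HCI is a prerequisite for Calculus this term is not satisfied.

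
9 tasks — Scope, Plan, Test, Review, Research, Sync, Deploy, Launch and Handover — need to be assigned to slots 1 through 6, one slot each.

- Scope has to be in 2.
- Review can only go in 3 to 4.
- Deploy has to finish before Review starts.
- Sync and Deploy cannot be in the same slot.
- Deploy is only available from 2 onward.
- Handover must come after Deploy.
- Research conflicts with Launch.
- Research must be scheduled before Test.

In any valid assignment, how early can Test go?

2

Precedence pushes Test to at least 2.
Test at 2 is achievable: Review -> 3, Research -> 1, Sync -> 1, Test -> 2, Plan -> 1, Deploy -> 2, Scope -> 2, Launch -> 2, Handover -> 3.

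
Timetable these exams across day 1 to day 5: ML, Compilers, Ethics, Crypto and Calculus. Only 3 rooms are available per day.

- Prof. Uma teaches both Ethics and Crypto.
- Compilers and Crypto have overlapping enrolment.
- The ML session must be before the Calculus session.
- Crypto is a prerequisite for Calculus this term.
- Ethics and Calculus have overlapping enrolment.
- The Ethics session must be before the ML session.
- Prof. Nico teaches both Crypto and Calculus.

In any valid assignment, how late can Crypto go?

day 4

Downstream work caps Crypto at day 4.
Crypto at day 4 is achievable: ML in day 2, Ethics in day 1, Compilers in day 1, Crypto in day 4, Calculus in day 5.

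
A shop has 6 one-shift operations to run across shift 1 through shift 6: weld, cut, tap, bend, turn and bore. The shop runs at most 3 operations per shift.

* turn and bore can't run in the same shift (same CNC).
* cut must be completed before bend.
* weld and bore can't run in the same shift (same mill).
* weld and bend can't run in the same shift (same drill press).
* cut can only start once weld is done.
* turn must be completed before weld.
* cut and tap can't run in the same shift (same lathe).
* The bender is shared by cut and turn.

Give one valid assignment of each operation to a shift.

weld in shift 2; turn in shift 1; tap in shift 1; bore in shift 3; cut in shift 3; bend in shift 4

Checking: weld(shift 2) before cut(shift 3); turn(shift 1) before weld(shift 2); cut(shift 3) before bend(shift 4); weld(shift 2) != bore(shift 3); weld(shift 2) != bend(shift 4); turn(shift 1) != bore(shift 3); cut(shift 3) != tap(shift 1); cut(shift 3) != turn(shift 1); max 2 per shift (cap 3).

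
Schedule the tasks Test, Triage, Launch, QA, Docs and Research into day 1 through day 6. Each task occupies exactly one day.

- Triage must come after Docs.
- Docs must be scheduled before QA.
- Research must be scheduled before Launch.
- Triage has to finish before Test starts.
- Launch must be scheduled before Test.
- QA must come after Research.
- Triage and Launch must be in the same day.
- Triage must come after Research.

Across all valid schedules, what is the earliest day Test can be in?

Precedence pushes Test to at least day 3.
Test at day 3 is achievable: Launch in day 2; Research in day 1; Docs in day 1; Test in day 3; QA in day 2; Triage in day 2.

day 3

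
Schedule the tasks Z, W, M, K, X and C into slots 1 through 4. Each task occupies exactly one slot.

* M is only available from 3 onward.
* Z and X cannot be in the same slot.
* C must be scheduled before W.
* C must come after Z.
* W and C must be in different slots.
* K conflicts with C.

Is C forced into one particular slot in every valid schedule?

C can be 2 (e.g. M -> 3; Z -> 1; W -> 3; C -> 2; X -> 2; K -> 1) or 3 (e.g. K in 1; M in 3; C in 3; X in 2; W in 4; Z in 1).

No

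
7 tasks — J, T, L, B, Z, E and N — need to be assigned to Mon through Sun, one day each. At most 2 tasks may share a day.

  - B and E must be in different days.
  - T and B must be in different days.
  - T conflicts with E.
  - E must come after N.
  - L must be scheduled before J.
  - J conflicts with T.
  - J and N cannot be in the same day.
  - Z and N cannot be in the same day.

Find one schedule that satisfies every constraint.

B -> Thu, Z -> Wed, N -> Mon, J -> Tue, E -> Tue, L -> Mon, T -> Wed

Checking: L(Mon) before J(Tue); N(Mon) before E(Tue); T(Wed) != E(Tue); Z(Wed) != N(Mon); J(Tue) != N(Mon); J(Tue) != T(Wed); T(Wed) != B(Thu); B(Thu) != E(Tue); max 2 per day (cap 2).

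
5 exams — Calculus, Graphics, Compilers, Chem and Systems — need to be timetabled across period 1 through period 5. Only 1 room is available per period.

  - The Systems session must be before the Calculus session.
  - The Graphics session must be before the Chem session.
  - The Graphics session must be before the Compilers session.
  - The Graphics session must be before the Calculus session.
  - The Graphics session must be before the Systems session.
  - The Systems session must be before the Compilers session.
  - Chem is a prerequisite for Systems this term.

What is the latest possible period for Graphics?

Downstream work caps Graphics at period 2.
Graphics at period 1 is achievable: Calculus in period 4; Chem in period 2; Compilers in period 5; Systems in period 3; Graphics in period 1.
Nothing later works — the capacity limit rule out every period after period 1.

period 1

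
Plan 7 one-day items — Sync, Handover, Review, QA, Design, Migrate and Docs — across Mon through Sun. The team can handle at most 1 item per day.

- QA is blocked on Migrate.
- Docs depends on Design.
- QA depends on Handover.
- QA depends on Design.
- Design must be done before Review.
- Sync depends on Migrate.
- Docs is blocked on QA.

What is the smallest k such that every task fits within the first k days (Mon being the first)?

The precedence chain requires at least 3 distinct days.
With at most 1 per day and 7 tasks, at least 7 days are needed.
7 works (last occupied day: Sun): for example Sync=Sat; Handover=Wed; Design=Mon; Review=Sun; Migrate=Tue; QA=Thu; Docs=Fri.

7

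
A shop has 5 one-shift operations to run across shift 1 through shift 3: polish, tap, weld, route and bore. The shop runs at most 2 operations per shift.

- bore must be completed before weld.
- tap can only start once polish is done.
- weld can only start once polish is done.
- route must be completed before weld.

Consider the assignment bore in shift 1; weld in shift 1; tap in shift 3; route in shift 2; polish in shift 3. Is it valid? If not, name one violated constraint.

Invalid. weld can only start once polish is done.

weld can only start once polish is done — violated.
bore must be completed before weld — violated.
route must be completed before weld — violated.
The shop runs at most 2 operations per shift — holds.
tap can only start once polish is done — violated.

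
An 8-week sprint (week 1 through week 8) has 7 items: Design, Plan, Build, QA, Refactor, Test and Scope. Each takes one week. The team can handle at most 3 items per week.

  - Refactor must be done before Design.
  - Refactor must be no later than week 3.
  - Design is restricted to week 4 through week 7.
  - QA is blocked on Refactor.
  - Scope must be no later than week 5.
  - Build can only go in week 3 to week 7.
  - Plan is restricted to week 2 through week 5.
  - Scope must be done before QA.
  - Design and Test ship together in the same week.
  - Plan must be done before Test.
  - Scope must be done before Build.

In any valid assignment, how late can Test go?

Test must be in the same week as Design, which can't be before week 4, so Test is at least week 4; Test must be in the same week as Design, which can't be after week 7, so Test is at most week 7.
Test at week 7 is achievable: Scope=week 1; Test=week 7; Design=week 7; QA=week 2; Refactor=week 1; Build=week 3; Plan=week 2.

week 7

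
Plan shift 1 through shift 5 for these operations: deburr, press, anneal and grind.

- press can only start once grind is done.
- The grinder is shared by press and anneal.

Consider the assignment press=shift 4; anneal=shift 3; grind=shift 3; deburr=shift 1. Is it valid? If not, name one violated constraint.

press can only start once grind is done — holds.
The grinder is shared by press and anneal — holds.

Yes, all constraints hold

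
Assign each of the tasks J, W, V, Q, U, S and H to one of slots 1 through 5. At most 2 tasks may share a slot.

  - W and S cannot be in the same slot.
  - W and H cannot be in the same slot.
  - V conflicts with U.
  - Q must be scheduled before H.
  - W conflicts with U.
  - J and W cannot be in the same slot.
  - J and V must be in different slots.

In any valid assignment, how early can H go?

2

Precedence pushes H to at least 2.
H at 2 is achievable: V in 2; H in 2; S in 4; U in 4; Q in 1; J in 1; W in 3.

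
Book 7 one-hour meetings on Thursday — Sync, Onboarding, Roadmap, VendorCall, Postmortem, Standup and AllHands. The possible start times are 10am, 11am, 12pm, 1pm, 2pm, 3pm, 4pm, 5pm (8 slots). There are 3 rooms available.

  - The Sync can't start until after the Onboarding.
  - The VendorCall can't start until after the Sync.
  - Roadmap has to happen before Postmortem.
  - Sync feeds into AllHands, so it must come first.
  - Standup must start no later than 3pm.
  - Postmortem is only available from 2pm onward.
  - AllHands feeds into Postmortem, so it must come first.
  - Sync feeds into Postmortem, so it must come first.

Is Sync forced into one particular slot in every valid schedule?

Sync can be 11am (e.g. Onboarding -> 10am; Sync -> 11am; AllHands -> 12pm; Standup -> 10am; Roadmap -> 10am; Postmortem -> 2pm; VendorCall -> 12pm) or 12pm (e.g. Standup=10am; Sync=12pm; Postmortem=2pm; VendorCall=1pm; AllHands=1pm; Roadmap=10am; Onboarding=10am).

No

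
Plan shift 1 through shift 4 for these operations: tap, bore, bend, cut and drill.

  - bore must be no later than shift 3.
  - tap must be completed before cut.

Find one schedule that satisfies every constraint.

tap -> shift 1, bend -> shift 1, cut -> shift 2, bore -> shift 1, drill -> shift 1

Checking: tap(shift 1) before cut(shift 2); bore=shift 1 in [shift 1,shift 3].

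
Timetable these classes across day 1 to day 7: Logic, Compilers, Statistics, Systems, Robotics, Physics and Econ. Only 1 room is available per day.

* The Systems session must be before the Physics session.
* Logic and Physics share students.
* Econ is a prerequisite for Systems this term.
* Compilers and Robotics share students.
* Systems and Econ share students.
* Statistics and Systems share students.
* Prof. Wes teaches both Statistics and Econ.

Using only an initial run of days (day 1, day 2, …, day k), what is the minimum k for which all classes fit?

7 days

The precedence chain requires at least 3 distinct days.
With at most 1 per day and 7 classes, at least 7 days are needed.
7 works (last occupied day: day 7): for example Robotics in day 7; Physics in day 3; Statistics in day 6; Compilers in day 5; Logic in day 4; Systems in day 2; Econ in day 1.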